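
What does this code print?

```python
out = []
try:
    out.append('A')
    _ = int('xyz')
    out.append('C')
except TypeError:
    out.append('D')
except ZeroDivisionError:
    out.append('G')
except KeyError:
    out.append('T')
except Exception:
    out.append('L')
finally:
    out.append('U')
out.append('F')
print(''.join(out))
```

Execution trace: 'A' (try body) → 'L' (except Exception) → 'U' (finally) → 'F' (after the try/except). Output: ALUF

Answer: ALUF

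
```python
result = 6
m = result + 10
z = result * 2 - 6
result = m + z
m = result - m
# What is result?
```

Trace:
`result = 6` → result = 6
`m = result + 10` → m = 16
`z = result * 2 - 6` → z = 6
`result = m + z` → result = 22
`m = result - m` → m = 6
So result = 22

Answer: 22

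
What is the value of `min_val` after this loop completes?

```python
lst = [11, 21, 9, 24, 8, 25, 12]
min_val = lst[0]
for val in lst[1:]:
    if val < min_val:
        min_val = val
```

Minimum of [11, 21, 9, 24, 8, 25, 12]
`min_val` takes the values: 11 → 9 → 8

Answer: 8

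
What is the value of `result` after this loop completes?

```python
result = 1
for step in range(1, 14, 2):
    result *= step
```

Product of 1, 3, 5, ... up to 13
`result` takes the values: 1 → 3 → 15 → 105 → 945 → 10395 → 135135

Answer: 135135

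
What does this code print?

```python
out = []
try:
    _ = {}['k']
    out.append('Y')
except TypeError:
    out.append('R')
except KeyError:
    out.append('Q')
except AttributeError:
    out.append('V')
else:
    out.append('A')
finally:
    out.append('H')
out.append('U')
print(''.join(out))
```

Execution trace: 'Q' (except KeyError) → 'H' (finally) → 'U' (after the try/except). Output: QHU

Answer: QHU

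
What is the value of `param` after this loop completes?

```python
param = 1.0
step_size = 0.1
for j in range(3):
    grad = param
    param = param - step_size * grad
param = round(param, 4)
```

Gradient descent: w = 1.0 * (1 - 0.1)^3
`param` takes the values: 1.0 → 0.9 → 0.81 → 0.729

Answer: 0.729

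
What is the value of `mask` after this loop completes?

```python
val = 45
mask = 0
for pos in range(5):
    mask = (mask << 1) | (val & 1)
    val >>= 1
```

Reverse lowest 5 bits of 45
`mask` takes the values: 0 → 1 → 2 → 5 → 11 → 22

Answer: 22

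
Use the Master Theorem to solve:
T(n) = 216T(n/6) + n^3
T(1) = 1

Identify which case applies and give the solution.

a=216, b=6, f(n)=n^3. log_6(216) = 3. Since c=3 = 3, Case 2 applies: T(n) = Θ(n^log_b(a) · log n) = O(n^3 log n).

Answer: O(n^3 log n) - Case 2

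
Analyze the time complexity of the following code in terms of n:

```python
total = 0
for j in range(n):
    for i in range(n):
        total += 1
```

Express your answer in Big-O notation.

Each loop level contributes: n × n. Multiplying the contributions gives O(n^2).

Answer: O(n^2)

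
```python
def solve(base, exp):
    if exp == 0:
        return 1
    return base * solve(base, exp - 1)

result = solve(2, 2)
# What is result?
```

solve(2, 2) = 2 * 2 = 4

Answer: 4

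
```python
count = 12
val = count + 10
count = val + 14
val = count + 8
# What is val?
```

Trace:
`count = 12` → count = 12
`val = count + 10` → val = 22
`count = val + 14` → count = 36
`val = count + 8` → val = 44
So val = 44

Answer: 44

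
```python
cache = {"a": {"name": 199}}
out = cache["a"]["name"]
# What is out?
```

Trace:
`cache = {"a": {"name": 199}}` → cache = {'a': {'name': 199}}
`out = cache["a"]["name"]` → out = 199
So out = 199

Answer: 199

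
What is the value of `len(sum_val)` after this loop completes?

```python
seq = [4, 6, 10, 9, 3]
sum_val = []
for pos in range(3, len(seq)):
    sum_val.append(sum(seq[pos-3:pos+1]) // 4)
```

Number of 4-element averages
`sum_val` takes the values: [] → [7] → [7, 7]
So `len(sum_val)` = 2

Answer: 2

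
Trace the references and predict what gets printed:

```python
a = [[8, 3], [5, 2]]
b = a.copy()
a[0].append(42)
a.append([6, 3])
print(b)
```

Key concept: shallow copy with nested lists.
Step by step:
`a = [[8, 3], [5, 2]]` → a = [[8, 3], [5, 2]]
`b = a.copy()` → b = [[8, 3], [5, 2]]
`a[0].append(42)` → a = [[8, 3, 42], [5, 2]]; b = [[8, 3, 42], [5, 2]]
`a.append([6, 3])` → a = [[8, 3, 42], [5, 2], [6, 3]]
`print(b)` → prints [[8, 3, 42], [5, 2]]

Answer: [[8, 3, 42], [5, 2]]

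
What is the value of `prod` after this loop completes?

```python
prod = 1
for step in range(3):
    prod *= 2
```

2^3 = 8
`prod` takes the values: 1 → 2 → 4 → 8

Answer: 8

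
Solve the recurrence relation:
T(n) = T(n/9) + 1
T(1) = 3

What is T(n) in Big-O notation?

Each step divides n by 9 and adds 1. After log_9(n) steps we reach T(1)=3. So T(n) = 1·log_9(n) + 3 = O(log n).

Answer: O(log n)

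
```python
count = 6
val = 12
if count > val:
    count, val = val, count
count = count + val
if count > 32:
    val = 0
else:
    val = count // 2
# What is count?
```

Trace:
`count = 6` → count = 6
`val = 12` → val = 12
`if count > val: ...` → count > val is False → no variable changes
`count = count + val` → count = 18
`if count > 32: ...` → count > 32 is False, take else branch → val = 9
So count = 18

Answer: 18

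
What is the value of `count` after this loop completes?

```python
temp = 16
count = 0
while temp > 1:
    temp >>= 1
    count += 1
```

Count right shifts until 1
`count` takes the values: 0 → 1 → 2 → 3 → 4

Answer: 4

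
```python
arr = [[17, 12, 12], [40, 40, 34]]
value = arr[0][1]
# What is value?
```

Trace:
`arr = [[17, 12, 12], [40, 40, 34]]` → arr = [[17, 12, 12], [40, 40, 34]]
`value = arr[0][1]` → value = 12
So value = 12

Answer: 12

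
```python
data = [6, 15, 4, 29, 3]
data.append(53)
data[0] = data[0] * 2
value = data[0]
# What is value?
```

Trace:
`data = [6, 15, 4, 29, 3]` → data = [6, 15, 4, 29, 3]
`data.append(53)` → data = [6, 15, 4, 29, 3, 53]
`data[0] = data[0] * 2` → data = [12, 15, 4, 29, 3, 53]
`value = data[0]` → value = 12
So value = 12

Answer: 12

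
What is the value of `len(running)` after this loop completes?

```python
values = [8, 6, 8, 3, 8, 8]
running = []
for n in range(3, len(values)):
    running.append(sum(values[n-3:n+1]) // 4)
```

Number of 4-element averages
`running` takes the values: [] → [6] → [6, 6] → [6, 6, 6]
So `len(running)` = 3

Answer: 3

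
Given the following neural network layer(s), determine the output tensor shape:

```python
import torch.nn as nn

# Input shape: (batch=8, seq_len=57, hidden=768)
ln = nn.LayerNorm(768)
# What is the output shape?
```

Input: (8, 57, 768) -> Output: (8, 57, 768)

Answer: (8, 57, 768)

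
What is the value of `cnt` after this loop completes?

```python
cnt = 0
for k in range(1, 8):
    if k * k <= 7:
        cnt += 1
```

Count numbers where k² ≤ 7
`cnt` takes the values: 0 → 1 → 2

Answer: 2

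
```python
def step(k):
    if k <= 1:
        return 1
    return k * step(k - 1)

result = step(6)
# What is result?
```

step(6) = 6 * 5 * 4 * 3 * 2 * 1 = 720

Answer: 720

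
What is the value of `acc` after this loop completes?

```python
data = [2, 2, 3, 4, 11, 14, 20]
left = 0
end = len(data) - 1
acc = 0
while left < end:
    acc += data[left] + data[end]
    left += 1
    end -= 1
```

Sum of pairs from ends
`acc` takes the values: 0 → 22 → 38 → 52

Answer: 52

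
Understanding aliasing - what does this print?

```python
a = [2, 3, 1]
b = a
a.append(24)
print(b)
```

Key concept: basic list aliasing.
Step by step:
`a = [2, 3, 1]` → a = [2, 3, 1]
`b = a` → b = [2, 3, 1] (same object as a)
`a.append(24)` → a = [2, 3, 1, 24] (same object as b); b = [2, 3, 1, 24] (same object as a)
`print(b)` → prints [2, 3, 1, 24]

Answer: [2, 3, 1, 24]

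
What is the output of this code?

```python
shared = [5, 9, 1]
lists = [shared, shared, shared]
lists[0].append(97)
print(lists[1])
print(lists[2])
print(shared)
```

Key concept: list of same reference.
Step by step:
`shared = [5, 9, 1]` → shared = [5, 9, 1]
`lists = [shared, shared, shared]` → lists = [[5, 9, 1], [5, 9, 1], [5, 9, 1]]
`lists[0].append(97)` → shared = [5, 9, 1, 97]; lists = [[5, 9, 1, 97], [5, 9, 1, 97], [5, 9, 1, 97]]
`print(lists[1])` → prints [5, 9, 1, 97]
`print(lists[2])` → prints [5, 9, 1, 97]
`print(shared)` → prints [5, 9, 1, 97]

Answer:
[5, 9, 1, 97]
[5, 9, 1, 97]
[5, 9, 1, 97]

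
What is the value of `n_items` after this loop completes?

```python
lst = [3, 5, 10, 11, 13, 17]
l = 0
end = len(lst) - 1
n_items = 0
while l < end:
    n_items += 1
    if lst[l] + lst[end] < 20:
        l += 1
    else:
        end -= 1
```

Steps to find pair summing to 20
`n_items` takes the values: 0 → 1 → 2 → 3 → 4 → 5

Answer: 5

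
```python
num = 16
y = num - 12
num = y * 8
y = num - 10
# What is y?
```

Trace:
`num = 16` → num = 16
`y = num - 12` → y = 4
`num = y * 8` → num = 32
`y = num - 10` → y = 22
So y = 22

Answer: 22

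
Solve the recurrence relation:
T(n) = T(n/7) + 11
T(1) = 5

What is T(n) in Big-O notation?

Each step divides n by 7 and adds 11. After log_7(n) steps we reach T(1)=5. So T(n) = 11·log_7(n) + 5 = O(log n).

Answer: O(log n)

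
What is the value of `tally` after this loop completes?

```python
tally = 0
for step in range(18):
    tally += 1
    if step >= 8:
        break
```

Loop breaks when step reaches 8, tally is 9
`tally` takes the values: 0 → 1 → 2 → 3 → 4 → 5 → 6 → 7 → 8 → 9

Answer: 9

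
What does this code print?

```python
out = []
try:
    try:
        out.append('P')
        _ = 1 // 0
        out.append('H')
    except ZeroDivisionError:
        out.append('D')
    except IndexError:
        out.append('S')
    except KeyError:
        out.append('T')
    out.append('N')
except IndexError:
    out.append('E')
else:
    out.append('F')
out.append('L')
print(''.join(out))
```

Execution trace: 'P' (inner try body) → 'D' (inner except ZeroDivisionError) → 'N' (try body, no exception) → 'F' (else) → 'L' (after the try/except). Output: PDNFL

Answer: PDNFL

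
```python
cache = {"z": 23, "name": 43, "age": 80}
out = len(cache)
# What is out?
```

Trace:
`cache = {"z": 23, "name": 43, "age": 80}` → cache = {'z': 23, 'name': 43, 'age': 80}
`out = len(cache)` → out = 3
So out = 3

Answer: 3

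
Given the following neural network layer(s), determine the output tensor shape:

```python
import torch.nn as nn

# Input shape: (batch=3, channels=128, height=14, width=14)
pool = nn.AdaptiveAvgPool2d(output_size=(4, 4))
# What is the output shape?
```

Input: (3, 128, 14, 14) -> Output: (3, 128, 4, 4)

Answer: (3, 128, 4, 4)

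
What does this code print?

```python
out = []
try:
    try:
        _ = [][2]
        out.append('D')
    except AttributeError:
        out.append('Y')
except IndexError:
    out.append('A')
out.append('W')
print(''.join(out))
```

Execution trace: 'A' (outer except IndexError) → 'W' (after the try/except). Output: AW

Answer: AW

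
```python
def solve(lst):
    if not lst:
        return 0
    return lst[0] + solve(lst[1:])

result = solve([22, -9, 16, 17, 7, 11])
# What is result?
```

22 + (-9) + 16 + 17 + 7 + 11 + 0 = 64

Answer: 64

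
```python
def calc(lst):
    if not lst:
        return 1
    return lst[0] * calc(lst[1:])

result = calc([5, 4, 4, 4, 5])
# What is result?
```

Product over [5, 4, 4, 4, 5] = 5 * 4 * 4 * 4 * 5 = 1600

Answer: 1600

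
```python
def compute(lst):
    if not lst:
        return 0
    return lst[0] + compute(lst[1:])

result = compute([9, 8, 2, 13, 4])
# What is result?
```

9 + 8 + 2 + 13 + 4 + 0 = 36

Answer: 36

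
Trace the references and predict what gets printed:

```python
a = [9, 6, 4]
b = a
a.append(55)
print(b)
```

Key concept: basic list aliasing.
Step by step:
`a = [9, 6, 4]` → a = [9, 6, 4]
`b = a` → b = [9, 6, 4] (same object as a)
`a.append(55)` → a = [9, 6, 4, 55] (same object as b); b = [9, 6, 4, 55] (same object as a)
`print(b)` → prints [9, 6, 4, 55]

Answer: [9, 6, 4, 55]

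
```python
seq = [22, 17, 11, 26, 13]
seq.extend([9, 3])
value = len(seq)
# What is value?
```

Trace:
`seq = [22, 17, 11, 26, 13]` → seq = [22, 17, 11, 26, 13]
`seq.extend([9, 3])` → seq = [22, 17, 11, 26, 13, 9, 3]
`value = len(seq)` → value = 7
So value = 7

Answer: 7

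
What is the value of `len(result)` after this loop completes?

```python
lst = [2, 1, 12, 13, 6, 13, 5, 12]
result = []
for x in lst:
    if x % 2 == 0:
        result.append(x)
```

Count even numbers in [2, 1, 12, 13, 6, 13, 5, 12]
`result` takes the values: [] → [2] → [2, 12] → [2, 12, 6] → [2, 12, 6, 12]
So `len(result)` = 4

Answer: 4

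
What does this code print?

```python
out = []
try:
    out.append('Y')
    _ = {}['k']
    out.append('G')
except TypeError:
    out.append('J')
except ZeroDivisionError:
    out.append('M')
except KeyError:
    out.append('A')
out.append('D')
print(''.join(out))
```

Execution trace: 'Y' (try body) → 'A' (except KeyError) → 'D' (after the try/except). Output: YAD

Answer: YAD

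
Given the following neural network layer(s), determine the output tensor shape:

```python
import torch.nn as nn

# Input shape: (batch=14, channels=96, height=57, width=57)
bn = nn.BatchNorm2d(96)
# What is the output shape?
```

Input: (14, 96, 57, 57) -> Output: (14, 96, 57, 57)

Answer: (14, 96, 57, 57)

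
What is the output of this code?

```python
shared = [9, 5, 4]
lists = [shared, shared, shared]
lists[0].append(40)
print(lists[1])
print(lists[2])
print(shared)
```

Key concept: list of same reference.
Step by step:
`shared = [9, 5, 4]` → shared = [9, 5, 4]
`lists = [shared, shared, shared]` → lists = [[9, 5, 4], [9, 5, 4], [9, 5, 4]]
`lists[0].append(40)` → shared = [9, 5, 4, 40]; lists = [[9, 5, 4, 40], [9, 5, 4, 40], [9, 5, 4, 40]]
`print(lists[1])` → prints [9, 5, 4, 40]
`print(lists[2])` → prints [9, 5, 4, 40]
`print(shared)` → prints [9, 5, 4, 40]

Answer:
[9, 5, 4, 40]
[9, 5, 4, 40]
[9, 5, 4, 40]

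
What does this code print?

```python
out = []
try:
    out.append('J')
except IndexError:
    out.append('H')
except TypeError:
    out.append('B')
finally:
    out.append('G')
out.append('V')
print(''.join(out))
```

Execution trace: 'J' (try body, no exception) → 'G' (finally) → 'V' (after the try/except). Output: JGV

Answer: JGV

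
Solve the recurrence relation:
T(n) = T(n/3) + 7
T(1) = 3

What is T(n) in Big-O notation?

Each step divides n by 3 and adds 7. After log_3(n) steps we reach T(1)=3. So T(n) = 7·log_3(n) + 3 = O(log n).

Answer: O(log n)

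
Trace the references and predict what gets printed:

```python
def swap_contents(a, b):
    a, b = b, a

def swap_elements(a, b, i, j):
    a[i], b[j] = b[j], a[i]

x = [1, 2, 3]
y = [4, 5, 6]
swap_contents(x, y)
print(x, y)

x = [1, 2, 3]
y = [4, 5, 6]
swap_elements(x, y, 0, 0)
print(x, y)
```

Key concept: parameter rebinding vs mutation.
Step by step:
`x = [1, 2, 3]` → x = [1, 2, 3]
`y = [4, 5, 6]` → y = [4, 5, 6]
`swap_contents(x, y)` → no visible change to tracked variables
`print(x, y)` → prints [1, 2, 3] [4, 5, 6]
`x = [1, 2, 3]` → x = [1, 2, 3]
`y = [4, 5, 6]` → y = [4, 5, 6]
`swap_elements(x, y, 0, 0)` → x = [4, 2, 3]; y = [1, 5, 6]
`print(x, y)` → prints [4, 2, 3] [1, 5, 6]

Answer:
[1, 2, 3] [4, 5, 6]
[4, 2, 3] [1, 5, 6]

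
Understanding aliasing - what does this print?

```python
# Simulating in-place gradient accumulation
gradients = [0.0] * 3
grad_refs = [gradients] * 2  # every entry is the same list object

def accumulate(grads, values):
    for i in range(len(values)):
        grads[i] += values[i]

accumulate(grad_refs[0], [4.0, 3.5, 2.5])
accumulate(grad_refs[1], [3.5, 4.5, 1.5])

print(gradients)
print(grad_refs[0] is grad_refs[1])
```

Key concept: gradient accumulation aliasing.
Step by step:
`gradients = [0.0] * 3` → gradients = [0.0, 0.0, 0.0]
`grad_refs = [gradients] * 2` → grad_refs = [[0.0, 0.0, 0.0], [0.0, 0.0, 0.0]]
`accumulate(grad_refs[0], [4.0, 3.5, 2.5])` → gradients = [4.0, 3.5, 2.5]; grad_refs = [[4.0, 3.5, 2.5], [4.0, 3.5, 2.5]]
`accumulate(grad_refs[1], [3.5, 4.5, 1.5])` → gradients = [7.5, 8.0, 4.0]; grad_refs = [[7.5, 8.0, 4.0], [7.5, 8.0, 4.0]]
`print(gradients)` → prints [7.5, 8.0, 4.0]
`print(grad_refs[0] is grad_refs[1])` → prints True

Answer:
[7.5, 8.0, 4.0]
True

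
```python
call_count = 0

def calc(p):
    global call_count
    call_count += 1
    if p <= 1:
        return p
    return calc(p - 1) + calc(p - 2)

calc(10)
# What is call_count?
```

Calls(p) = 1 + Calls(p-1) + Calls(p-2); Calls(0)=Calls(1)=1. For p=10 this gives 177.

Answer: 177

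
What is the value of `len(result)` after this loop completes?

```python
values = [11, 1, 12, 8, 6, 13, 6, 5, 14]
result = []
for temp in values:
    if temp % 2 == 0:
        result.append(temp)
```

Count even numbers in [11, 1, 12, 8, 6, 13, 6, 5, 14]
`result` takes the values: [] → [12] → [12, 8] → [12, 8, 6] → [12, 8, 6, 6] → [12, 8, 6, 6, 14]
So `len(result)` = 5

Answer: 5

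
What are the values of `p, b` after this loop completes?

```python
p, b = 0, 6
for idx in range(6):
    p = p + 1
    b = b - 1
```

p goes 0→6, b goes 6→0
`p, b` takes the values: (0, 6) → (1, 6) → (1, 5) → (2, 5) → (2, 4) → (3, 4) → (3, 3) → (4, 3) → (4, 2) → (5, 2) → (5, 1) → (6, 1) → (6, 0)

Answer: 6, 0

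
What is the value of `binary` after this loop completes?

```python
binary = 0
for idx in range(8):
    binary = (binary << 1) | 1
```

Build 8 consecutive 1-bits: 0b11111111
`binary` takes the values: 0 → 1 → 3 → 7 → 15 → 31 → 63 → 127 → 255

Answer: 255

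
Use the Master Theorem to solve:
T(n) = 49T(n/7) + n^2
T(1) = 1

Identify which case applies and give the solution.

a=49, b=7, f(n)=n^2. log_7(49) = 2. Since c=2 = 2, Case 2 applies: T(n) = Θ(n^log_b(a) · log n) = O(n^2 log n).

Answer: O(n^2 log n) - Case 2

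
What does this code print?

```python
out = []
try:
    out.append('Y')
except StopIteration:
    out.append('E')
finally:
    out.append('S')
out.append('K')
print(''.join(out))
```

Execution trace: 'Y' (try body, no exception) → 'S' (finally) → 'K' (after the try/except). Output: YSK

Answer: YSK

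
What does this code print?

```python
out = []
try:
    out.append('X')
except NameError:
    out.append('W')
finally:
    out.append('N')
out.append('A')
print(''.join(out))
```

Execution trace: 'X' (try body, no exception) → 'N' (finally) → 'A' (after the try/except). Output: XNA

Answer: XNA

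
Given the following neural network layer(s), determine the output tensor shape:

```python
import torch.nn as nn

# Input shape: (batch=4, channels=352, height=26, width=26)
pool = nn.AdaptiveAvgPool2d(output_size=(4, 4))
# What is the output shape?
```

Input: (4, 352, 26, 26) -> Output: (4, 352, 4, 4)

Answer: (4, 352, 4, 4)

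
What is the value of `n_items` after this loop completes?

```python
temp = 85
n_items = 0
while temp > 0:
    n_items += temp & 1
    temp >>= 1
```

Count set bits in 85 (binary: 0b1010101)
`n_items` takes the values: 0 → 1 → 2 → 3 → 4

Answer: 4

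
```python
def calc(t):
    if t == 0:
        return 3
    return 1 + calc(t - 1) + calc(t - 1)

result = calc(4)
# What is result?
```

calc(t) = 1 + 2·calc(t-1), calc(0)=3. Closed form: (3+1)·2^4 - 1 = 63.

Answer: 63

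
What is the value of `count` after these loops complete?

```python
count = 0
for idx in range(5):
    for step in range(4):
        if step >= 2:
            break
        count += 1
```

Inner breaks at 2, outer runs 5 times
`count` takes the values: 0 → 1 → 2 → 3 → 4 → 5 → 6 → 7 → 8 → 9 → 10

Answer: 10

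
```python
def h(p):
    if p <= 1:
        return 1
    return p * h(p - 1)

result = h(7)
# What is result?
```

h(7) = 7 * 6 * 5 * 4 * 3 * 2 * 1 = 5040

Answer: 5040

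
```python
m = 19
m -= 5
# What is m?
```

Trace:
`m = 19` → m = 19
`m -= 5` → m = 14
So m = 14

Answer: 14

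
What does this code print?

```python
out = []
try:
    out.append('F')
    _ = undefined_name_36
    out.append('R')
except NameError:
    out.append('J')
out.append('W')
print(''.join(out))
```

Execution trace: 'F' (try body) → 'J' (except NameError) → 'W' (after the try/except). Output: FJW

Answer: FJW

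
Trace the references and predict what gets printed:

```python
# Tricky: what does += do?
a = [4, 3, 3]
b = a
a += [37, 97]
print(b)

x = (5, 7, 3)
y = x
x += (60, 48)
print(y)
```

Key concept: += behavior differs for mutable vs immutable.
Step by step:
`a = [4, 3, 3]` → a = [4, 3, 3]
`b = a` → b = [4, 3, 3] (same object as a)
`a += [37, 97]` → a = [4, 3, 3, 37, 97] (same object as b); b = [4, 3, 3, 37, 97] (same object as a)
`print(b)` → prints [4, 3, 3, 37, 97]
`x = (5, 7, 3)` → x = (5, 7, 3)
`y = x` → y = (5, 7, 3)
`x += (60, 48)` → x = (5, 7, 3, 60, 48)
`print(y)` → prints (5, 7, 3)

Answer:
[4, 3, 3, 37, 97]
(5, 7, 3)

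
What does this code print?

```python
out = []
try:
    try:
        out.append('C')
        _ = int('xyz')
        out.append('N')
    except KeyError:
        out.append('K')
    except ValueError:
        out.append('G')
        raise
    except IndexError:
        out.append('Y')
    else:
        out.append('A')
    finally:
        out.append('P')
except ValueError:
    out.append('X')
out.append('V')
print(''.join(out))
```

Execution trace: 'C' (try body) → 'G' (except ValueError) → 'P' (finally) → 'X' (outer except ValueError) → 'V' (after the try/except). Output: CGPXV

Answer: CGPXV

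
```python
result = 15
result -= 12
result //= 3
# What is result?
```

Trace:
`result = 15` → result = 15
`result -= 12` → result = 3
`result //= 3` → result = 1
So result = 1

Answer: 1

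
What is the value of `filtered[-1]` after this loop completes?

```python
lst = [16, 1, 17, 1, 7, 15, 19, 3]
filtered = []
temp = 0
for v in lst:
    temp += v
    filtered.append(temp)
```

Cumulative sum ends at 79
`filtered` takes the values: [] → [16] → [16, 17] → [16, 17, 34] → [16, 17, 34, 35] → [16, 17, 34, 35, 42] → [16, 17, 34, 35, 42, 57] → [16, 17, 34, 35, 42, 57, 76] → [16, 17, 34, 35, 42, 57, 76, 79]
So `filtered[-1]` = 79

Answer: 79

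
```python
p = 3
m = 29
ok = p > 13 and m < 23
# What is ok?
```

Trace:
`p = 3` → p = 3
`m = 29` → m = 29
`ok = p > 13 and m < 23` → ok = False
So ok = False

Answer: False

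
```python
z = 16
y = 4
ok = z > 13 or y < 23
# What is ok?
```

Trace:
`z = 16` → z = 16
`y = 4` → y = 4
`ok = z > 13 or y < 23` → ok = True
So ok = True

Answer: True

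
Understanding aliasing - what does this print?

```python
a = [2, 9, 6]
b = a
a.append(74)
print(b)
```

Key concept: basic list aliasing.
Step by step:
`a = [2, 9, 6]` → a = [2, 9, 6]
`b = a` → b = [2, 9, 6] (same object as a)
`a.append(74)` → a = [2, 9, 6, 74] (same object as b); b = [2, 9, 6, 74] (same object as a)
`print(b)` → prints [2, 9, 6, 74]

Answer: [2, 9, 6, 74]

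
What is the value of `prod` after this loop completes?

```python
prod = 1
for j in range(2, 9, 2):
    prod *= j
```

Product of even numbers 2 to 8
`prod` takes the values: 1 → 2 → 8 → 48 → 384

Answer: 384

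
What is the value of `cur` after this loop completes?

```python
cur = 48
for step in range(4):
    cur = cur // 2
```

Halve 4 times: 48 // 2^4 = 3
`cur` takes the values: 48 → 24 → 12 → 6 → 3

Answer: 3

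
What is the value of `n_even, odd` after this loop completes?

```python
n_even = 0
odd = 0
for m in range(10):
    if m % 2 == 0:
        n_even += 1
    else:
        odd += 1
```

Count evens and odds in range(10)
`n_even, odd` takes the values: (0, 0) → (1, 0) → (1, 1) → (2, 1) → (2, 2) → (3, 2) → (3, 3) → (4, 3) → (4, 4) → (5, 4) → (5, 5)

Answer: 5, 5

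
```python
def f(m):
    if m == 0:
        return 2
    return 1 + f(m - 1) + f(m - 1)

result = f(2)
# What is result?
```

f(m) = 1 + 2·f(m-1), f(0)=2. Closed form: (2+1)·2^2 - 1 = 11.

Answer: 11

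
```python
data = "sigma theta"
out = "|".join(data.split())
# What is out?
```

Trace:
`data = "sigma theta"` → data = 'sigma theta'
`out = "|".join(data.split())` → out = 'sigma|theta'
So out = 'sigma|theta'

Answer: 'sigma|theta'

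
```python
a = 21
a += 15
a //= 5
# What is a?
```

Trace:
`a = 21` → a = 21
`a += 15` → a = 36
`a //= 5` → a = 7
So a = 7

Answer: 7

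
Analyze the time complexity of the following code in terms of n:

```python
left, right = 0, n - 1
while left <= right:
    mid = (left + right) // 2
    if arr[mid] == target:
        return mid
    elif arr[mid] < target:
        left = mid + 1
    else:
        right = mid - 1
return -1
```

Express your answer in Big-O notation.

This is Binary search in a sorted array. Time complexity: O(log n).

Answer: O(log n)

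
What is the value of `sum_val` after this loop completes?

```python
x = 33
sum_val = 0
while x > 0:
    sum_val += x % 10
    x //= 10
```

Sum digits of 33
`sum_val` takes the values: 0 → 3 → 6

Answer: 6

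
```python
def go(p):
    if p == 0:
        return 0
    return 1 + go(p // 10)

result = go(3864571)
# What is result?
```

Count of digits of 3864571: 7

Answer: 7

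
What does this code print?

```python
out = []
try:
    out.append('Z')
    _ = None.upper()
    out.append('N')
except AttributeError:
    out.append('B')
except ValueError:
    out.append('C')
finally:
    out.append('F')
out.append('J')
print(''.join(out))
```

Execution trace: 'Z' (try body) → 'B' (except AttributeError) → 'F' (finally) → 'J' (after the try/except). Output: ZBFJ

Answer: ZBFJ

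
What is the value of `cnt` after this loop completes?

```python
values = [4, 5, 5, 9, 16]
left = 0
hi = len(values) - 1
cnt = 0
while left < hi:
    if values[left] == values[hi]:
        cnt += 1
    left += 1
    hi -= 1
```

Count matching pairs from ends
`cnt` takes the values: 0

Answer: 0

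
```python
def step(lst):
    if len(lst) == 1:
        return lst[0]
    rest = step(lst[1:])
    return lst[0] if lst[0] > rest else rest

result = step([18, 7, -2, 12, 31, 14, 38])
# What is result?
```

Recursive max over [18, 7, -2, 12, 31, 14, 38] = 38

Answer: 38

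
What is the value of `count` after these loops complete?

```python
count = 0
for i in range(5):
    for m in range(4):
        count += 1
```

5 * 4 = 20
`count` takes the values: 0 → 1 → 2 → 3 → 4 → 5 → 6 → 7 → 8 → 9 → 10 → 11 → 12 → 13 → 14 → 15 → 16 → 17 → 18 → 19 → 20

Answer: 20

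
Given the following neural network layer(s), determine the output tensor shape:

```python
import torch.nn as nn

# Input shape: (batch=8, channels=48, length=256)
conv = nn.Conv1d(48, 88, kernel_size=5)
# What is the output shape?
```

Input: (8, 48, 256) -> Output: (8, 88, 252)

Answer: (8, 88, 252)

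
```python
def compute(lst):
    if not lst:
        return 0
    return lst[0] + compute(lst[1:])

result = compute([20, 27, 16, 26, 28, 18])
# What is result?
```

20 + 27 + 16 + 26 + 28 + 18 + 0 = 135

Answer: 135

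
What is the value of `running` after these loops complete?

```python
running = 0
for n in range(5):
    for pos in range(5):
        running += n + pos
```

Sum of all n+pos for n,pos in 5x5
`running` takes the values: 0 → 1 → 3 → 6 → 10 → 11 → 13 → 16 → 20 → 25 → 27 → 30 → 34 → 39 → 45 → 48 → 52 → 57 → 63 → 70 → 74 → 79 → 85 → 92 → 100

Answer: 100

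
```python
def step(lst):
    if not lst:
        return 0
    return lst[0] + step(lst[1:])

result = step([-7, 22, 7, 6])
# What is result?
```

(-7) + 22 + 7 + 6 + 0 = 28

Answer: 28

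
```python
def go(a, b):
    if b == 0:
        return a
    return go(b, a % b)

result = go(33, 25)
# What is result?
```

go(33, 25) -> go(25, 8) -> go(8, 1) -> go(1, 0) -> 1

Answer: 1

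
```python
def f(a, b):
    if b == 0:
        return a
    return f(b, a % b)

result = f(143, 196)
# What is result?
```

f(143, 196) -> f(196, 143) -> f(143, 53) -> f(53, 37) -> f(37, 16) -> f(16, 5) -> f(5, 1) -> f(1, 0) -> 1

Answer: 1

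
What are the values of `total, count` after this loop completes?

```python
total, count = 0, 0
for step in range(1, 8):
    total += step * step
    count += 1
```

Sum of squares and count
`total, count` takes the values: (0, 0) → (1, 0) → (1, 1) → (5, 1) → (5, 2) → (14, 2) → (14, 3) → (30, 3) → (30, 4) → (55, 4) → (55, 5) → (91, 5) → (91, 6) → (140, 6) → (140, 7)

Answer: 140, 7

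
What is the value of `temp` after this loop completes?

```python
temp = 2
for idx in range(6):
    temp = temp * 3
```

Multiply by 3, 6 times: 2 * 3^6 = 1458
`temp` takes the values: 2 → 6 → 18 → 54 → 162 → 486 → 1458

Answer: 1458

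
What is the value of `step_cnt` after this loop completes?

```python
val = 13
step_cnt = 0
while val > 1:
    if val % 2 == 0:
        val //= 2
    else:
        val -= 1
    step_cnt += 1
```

Steps to reduce 13 to 1
`step_cnt` takes the values: 0 → 1 → 2 → 3 → 4 → 5

Answer: 5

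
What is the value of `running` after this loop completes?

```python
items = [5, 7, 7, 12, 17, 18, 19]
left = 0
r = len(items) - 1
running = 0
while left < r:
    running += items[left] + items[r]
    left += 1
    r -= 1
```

Sum of pairs from ends
`running` takes the values: 0 → 24 → 49 → 73

Answer: 73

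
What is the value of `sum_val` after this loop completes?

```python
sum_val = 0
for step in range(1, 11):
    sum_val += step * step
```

Sum of squares 1² to 10² = 385
`sum_val` takes the values: 0 → 1 → 5 → 14 → 30 → 55 → 91 → 140 → 204 → 285 → 385

Answer: 385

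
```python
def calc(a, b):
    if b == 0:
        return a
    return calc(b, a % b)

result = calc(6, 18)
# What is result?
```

calc(6, 18) -> calc(18, 6) -> calc(6, 0) -> 6

Answer: 6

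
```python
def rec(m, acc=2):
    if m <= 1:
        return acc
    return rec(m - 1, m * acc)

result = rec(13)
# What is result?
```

Accumulator trace (n, acc): (13, 2) -> (12, 26) -> (11, 312) -> (10, 3432) -> (9, 34320) -> (8, 308880) -> (7, 2471040) -> (6, 17297280) -> (5, 103783680) -> (4, 518918400) -> (3, 2075673600) -> (2, 6227020800) -> (1, 12454041600) -> return 12454041600

Answer: 12454041600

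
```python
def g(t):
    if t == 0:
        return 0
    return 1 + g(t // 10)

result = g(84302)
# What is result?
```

Count of digits of 84302: 5

Answer: 5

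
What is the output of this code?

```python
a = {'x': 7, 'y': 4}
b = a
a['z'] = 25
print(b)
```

Key concept: dict aliasing.
Step by step:
`a = {'x': 7, 'y': 4}` → a = {'x': 7, 'y': 4}
`b = a` → b = {'x': 7, 'y': 4} (same object as a)
`a['z'] = 25` → a = {'x': 7, 'y': 4, 'z': 25} (same object as b); b = {'x': 7, 'y': 4, 'z': 25} (same object as a)
`print(b)` → prints {'x': 7, 'y': 4, 'z': 25}

Answer: {'x': 7, 'y': 4, 'z': 25}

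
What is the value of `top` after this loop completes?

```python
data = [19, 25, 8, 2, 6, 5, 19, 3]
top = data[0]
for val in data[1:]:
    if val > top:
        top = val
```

Maximum of [19, 25, 8, 2, 6, 5, 19, 3]
`top` takes the values: 19 → 25

Answer: 25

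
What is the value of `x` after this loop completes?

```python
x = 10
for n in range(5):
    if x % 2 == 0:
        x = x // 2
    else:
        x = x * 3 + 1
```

Collatz-style transformation from 10
`x` takes the values: 10 → 5 → 16 → 8 → 4 → 2

Answer: 2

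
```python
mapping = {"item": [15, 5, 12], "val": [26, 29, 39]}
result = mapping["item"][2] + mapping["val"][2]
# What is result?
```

Trace:
`mapping = {"item": [15, 5, 12], "val": [26, 29, 39]}` → mapping = {'item': [15, 5, 12], 'val': [26, 29, 39]}
`result = mapping["item"][2] + mapping["val"][2]` → result = 51
So result = 51

Answer: 51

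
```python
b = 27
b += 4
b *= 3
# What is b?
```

Trace:
`b = 27` → b = 27
`b += 4` → b = 31
`b *= 3` → b = 93
So b = 93

Answer: 93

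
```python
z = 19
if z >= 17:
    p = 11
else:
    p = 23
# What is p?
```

Trace:
`z = 19` → z = 19
`if z >= 17: ...` → z >= 17 is True → p = 11
So p = 11

Answer: 11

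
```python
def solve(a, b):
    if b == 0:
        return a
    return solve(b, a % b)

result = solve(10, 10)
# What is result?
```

solve(10, 10) -> solve(10, 0) -> 10

Answer: 10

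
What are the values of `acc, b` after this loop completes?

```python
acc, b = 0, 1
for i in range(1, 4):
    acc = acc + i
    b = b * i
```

Sum and factorial of 1 to 3
`acc, b` takes the values: (0, 1) → (1, 1) → (3, 1) → (3, 2) → (6, 2) → (6, 6)

Answer: 6, 6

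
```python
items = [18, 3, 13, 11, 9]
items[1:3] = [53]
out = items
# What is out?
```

Trace:
`items = [18, 3, 13, 11, 9]` → items = [18, 3, 13, 11, 9]
`items[1:3] = [53]` → items = [18, 53, 11, 9]
`out = items` → out = [18, 53, 11, 9]
So out = [18, 53, 11, 9]

Answer: [18, 53, 11, 9]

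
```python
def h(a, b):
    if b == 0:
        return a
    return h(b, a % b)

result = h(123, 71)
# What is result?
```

h(123, 71) -> h(71, 52) -> h(52, 19) -> h(19, 14) -> h(14, 5) -> h(5, 4) -> h(4, 1) -> h(1, 0) -> 1

Answer: 1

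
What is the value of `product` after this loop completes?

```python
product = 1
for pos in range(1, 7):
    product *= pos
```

6! = 720
`product` takes the values: 1 → 2 → 6 → 24 → 120 → 720

Answer: 720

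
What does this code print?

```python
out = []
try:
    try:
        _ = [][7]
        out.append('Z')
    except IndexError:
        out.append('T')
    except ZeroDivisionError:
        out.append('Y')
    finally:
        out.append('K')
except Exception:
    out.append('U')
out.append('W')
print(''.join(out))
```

Execution trace: 'T' (inner except IndexError) → 'K' (inner finally) → 'W' (after the try/except). Output: TKW

Answer: TKW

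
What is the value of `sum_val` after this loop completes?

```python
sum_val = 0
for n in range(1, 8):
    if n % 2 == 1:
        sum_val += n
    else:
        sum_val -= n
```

Add odd, subtract even
`sum_val` takes the values: 0 → 1 → -1 → 2 → -2 → 3 → -3 → 4

Answer: 4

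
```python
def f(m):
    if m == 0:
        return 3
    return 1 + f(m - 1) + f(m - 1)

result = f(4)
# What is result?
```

f(m) = 1 + 2·f(m-1), f(0)=3. Closed form: (3+1)·2^4 - 1 = 63.

Answer: 63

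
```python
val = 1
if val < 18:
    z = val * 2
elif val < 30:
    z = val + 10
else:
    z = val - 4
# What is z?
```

Trace:
`val = 1` → val = 1
`if val < 18: ...` → val < 18 is True → z = 2
So z = 2

Answer: 2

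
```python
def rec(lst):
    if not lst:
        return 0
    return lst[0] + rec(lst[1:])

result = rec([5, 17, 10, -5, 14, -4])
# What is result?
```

5 + 17 + 10 + (-5) + 14 + (-4) + 0 = 37

Answer: 37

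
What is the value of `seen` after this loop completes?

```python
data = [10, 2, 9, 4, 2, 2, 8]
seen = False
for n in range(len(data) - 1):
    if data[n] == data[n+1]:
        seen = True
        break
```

Check consecutive duplicates in [10, 2, 9, 4, 2, 2, 8]
`seen` takes the values: False → True

Answer: True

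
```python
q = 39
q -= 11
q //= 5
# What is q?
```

Trace:
`q = 39` → q = 39
`q -= 11` → q = 28
`q //= 5` → q = 5
So q = 5

Answer: 5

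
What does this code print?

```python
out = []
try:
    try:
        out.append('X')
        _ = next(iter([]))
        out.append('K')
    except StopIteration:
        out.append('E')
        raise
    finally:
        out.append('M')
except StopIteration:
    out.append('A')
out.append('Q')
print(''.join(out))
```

Execution trace: 'X' (inner try body) → 'E' (inner except StopIteration) → 'M' (inner finally) → 'A' (outer except StopIteration) → 'Q' (after the try/except). Output: XEMAQ

Answer: XEMAQ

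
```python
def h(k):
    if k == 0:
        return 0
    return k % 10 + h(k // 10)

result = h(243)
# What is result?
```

Sum of digits of 243: 3 + 4 + 2 = 9

Answer: 9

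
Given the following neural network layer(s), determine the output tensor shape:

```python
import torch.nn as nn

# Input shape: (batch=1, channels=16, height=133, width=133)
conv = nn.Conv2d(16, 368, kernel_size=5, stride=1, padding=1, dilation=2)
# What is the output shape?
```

Input: (1, 16, 133, 133) -> Output: (1, 368, 127, 127)

Answer: (1, 368, 127, 127)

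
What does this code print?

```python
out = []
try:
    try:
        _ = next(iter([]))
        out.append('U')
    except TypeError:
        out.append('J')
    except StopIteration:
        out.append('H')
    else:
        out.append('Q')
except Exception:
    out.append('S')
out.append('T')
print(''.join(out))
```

Execution trace: 'H' (inner except StopIteration) → 'T' (after the try/except). Output: HT

Answer: HT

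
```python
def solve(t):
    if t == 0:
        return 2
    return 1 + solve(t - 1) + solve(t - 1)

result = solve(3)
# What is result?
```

solve(t) = 1 + 2·solve(t-1), solve(0)=2. Closed form: (2+1)·2^3 - 1 = 23.

Answer: 23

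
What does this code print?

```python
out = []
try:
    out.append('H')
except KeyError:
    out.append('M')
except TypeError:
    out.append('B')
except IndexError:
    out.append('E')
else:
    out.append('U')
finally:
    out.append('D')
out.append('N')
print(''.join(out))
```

Execution trace: 'H' (try body, no exception) → 'U' (else) → 'D' (finally) → 'N' (after the try/except). Output: HUDN

Answer: HUDN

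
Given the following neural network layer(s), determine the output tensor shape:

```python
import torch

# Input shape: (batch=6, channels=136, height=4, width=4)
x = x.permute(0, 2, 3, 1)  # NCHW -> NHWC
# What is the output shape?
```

Input: (6, 136, 4, 4) -> Output: (6, 4, 4, 136)

Answer: (6, 4, 4, 136)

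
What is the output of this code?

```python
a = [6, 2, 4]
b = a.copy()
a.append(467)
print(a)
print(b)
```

Key concept: list.copy() creates independent copy.
Step by step:
`a = [6, 2, 4]` → a = [6, 2, 4]
`b = a.copy()` → b = [6, 2, 4]
`a.append(467)` → a = [6, 2, 4, 467]
`print(a)` → prints [6, 2, 4, 467]
`print(b)` → prints [6, 2, 4]

Answer:
[6, 2, 4, 467]
[6, 2, 4]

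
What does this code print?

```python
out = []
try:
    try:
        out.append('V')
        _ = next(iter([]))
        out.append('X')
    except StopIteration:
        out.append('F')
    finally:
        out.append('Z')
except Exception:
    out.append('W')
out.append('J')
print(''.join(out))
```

Execution trace: 'V' (inner try body) → 'F' (inner except StopIteration) → 'Z' (inner finally) → 'J' (after the try/except). Output: VFZJ

Answer: VFZJ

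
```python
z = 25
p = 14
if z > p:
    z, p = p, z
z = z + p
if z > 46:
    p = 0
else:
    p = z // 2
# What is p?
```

Trace:
`z = 25` → z = 25
`p = 14` → p = 14
`if z > p: ...` → z > p is True → z = 14; p = 25
`z = z + p` → z = 39
`if z > 46: ...` → z > 46 is False, take else branch → p = 19
So p = 19

Answer: 19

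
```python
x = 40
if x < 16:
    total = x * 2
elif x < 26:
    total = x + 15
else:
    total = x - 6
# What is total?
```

Trace:
`x = 40` → x = 40
`if x < 16: ...` → x < 16 is False, x < 26 is False, take else branch → total = 34
So total = 34

Answer: 34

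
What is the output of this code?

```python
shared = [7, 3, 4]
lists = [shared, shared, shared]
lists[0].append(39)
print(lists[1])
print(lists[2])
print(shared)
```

Key concept: list of same reference.
Step by step:
`shared = [7, 3, 4]` → shared = [7, 3, 4]
`lists = [shared, shared, shared]` → lists = [[7, 3, 4], [7, 3, 4], [7, 3, 4]]
`lists[0].append(39)` → shared = [7, 3, 4, 39]; lists = [[7, 3, 4, 39], [7, 3, 4, 39], [7, 3, 4, 39]]
`print(lists[1])` → prints [7, 3, 4, 39]
`print(lists[2])` → prints [7, 3, 4, 39]
`print(shared)` → prints [7, 3, 4, 39]

Answer:
[7, 3, 4, 39]
[7, 3, 4, 39]
[7, 3, 4, 39]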